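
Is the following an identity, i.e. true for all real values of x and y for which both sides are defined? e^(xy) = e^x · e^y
No, this is NOT an identity.

Claim: e^(xy) = e^x · e^y.
Test a specific point where both sides are defined: x = -1, y = -1.
LHS = e^(xy) ≈ 2.7183
RHS = e^x · e^y ≈ 0.1353
Since 2.7183 ≠ 0.1353, the equation fails at this point, so it cannot hold for all real values of x and y for which both sides are defined.
e^x · e^y = e^(x+y), not e^(xy).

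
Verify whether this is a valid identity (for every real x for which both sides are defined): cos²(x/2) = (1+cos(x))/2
Claim: cos²(x/2) = (1+cos(x))/2.
Reasoning: Use cos(2θ) = 2cos²θ - 1 with θ = x/2: cos(x) = 2cos²(x/2) - 1. Solving for cos²(x/2) gives (1 + cos(x))/2.
So the two sides agree for every real x for which both sides are defined.

Conclusion: Yes, this is an identity.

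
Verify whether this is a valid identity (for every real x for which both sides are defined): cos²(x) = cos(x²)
No, this is NOT an identity.

Claim: cos²(x) = cos(x²).
Test a specific point where both sides are defined: x = 2π/3.
LHS = cos²(x) ≈ 0.2500
RHS = cos(x²) ≈ -0.3202
Since 0.2500 ≠ -0.3202, the equation fails at this point, so it cannot hold for every real x for which both sides are defined.
cos²(x) means (cos x)², squaring the output; cos(x²) squares the input. These are different functions.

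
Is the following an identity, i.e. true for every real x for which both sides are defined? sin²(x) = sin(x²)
Claim: sin²(x) = sin(x²).
Test a specific point where both sides are defined: x = π/4.
LHS = sin²(x) ≈ 0.5000
RHS = sin(x²) ≈ 0.5785
Since 0.5000 ≠ 0.5785, the equation fails at this point, so it cannot hold for every real x for which both sides are defined.
sin²(x) means (sin x)², squaring the output; sin(x²) squares the input. These are different functions.

Conclusion: No, this is NOT an identity.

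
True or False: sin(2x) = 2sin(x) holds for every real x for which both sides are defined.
False.

Claim: sin(2x) = 2sin(x).
Test a specific point where both sides are defined: x = -π/3.
LHS = sin(2x) ≈ -0.8660
RHS = 2sin(x) ≈ -1.7321
Since -0.8660 ≠ -1.7321, the equation fails at this point, so it cannot hold for every real x for which both sides are defined.
The correct double-angle formula is sin(2x) = 2sin(x)cos(x).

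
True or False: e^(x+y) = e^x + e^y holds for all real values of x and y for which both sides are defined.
False.

Claim: e^(x+y) = e^x + e^y.
Test a specific point where both sides are defined: x = 3, y = 3.
LHS = e^(x+y) ≈ 403.4288
RHS = e^x + e^y ≈ 40.1711
Since 403.4288 ≠ 40.1711, the equation fails at this point, so it cannot hold for all real values of x and y for which both sides are defined.
The correct rule is e^(x+y) = e^x · e^y (a product, not a sum).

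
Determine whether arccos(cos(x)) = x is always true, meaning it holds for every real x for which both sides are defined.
No, this is NOT an identity.

Claim: arccos(cos(x)) = x.
Test a specific point where both sides are defined: x = -π/2.
LHS = arccos(cos(x)) ≈ 1.5708
RHS = x ≈ -1.5708
Since 1.5708 ≠ -1.5708, the equation fails at this point, so it cannot hold for every real x for which both sides are defined.
arccos only returns values in [0, π], so arccos(cos(x)) = x holds only for x in that interval, not for all real x.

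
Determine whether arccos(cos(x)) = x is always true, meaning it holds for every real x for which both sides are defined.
No, this is NOT an identity.

Claim: arccos(cos(x)) = x.
Test a specific point where both sides are defined: x = -π/2.
LHS = arccos(cos(x)) ≈ 1.5708
RHS = x ≈ -1.5708
Since 1.5708 ≠ -1.5708, the equation fails at this point, so it cannot hold for every real x for which both sides are defined.
arccos only returns values in [0, π], so arccos(cos(x)) = x holds only for x in that interval, not for all real x.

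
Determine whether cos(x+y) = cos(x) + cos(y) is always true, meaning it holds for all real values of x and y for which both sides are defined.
No, this is NOT an identity.

Claim: cos(x+y) = cos(x) + cos(y).
Test a specific point where both sides are defined: x = π/2, y = π/4.
LHS = cos(x+y) ≈ -0.7071
RHS = cos(x) + cos(y) ≈ 0.7071
Since -0.7071 ≠ 0.7071, the equation fails at this point, so it cannot hold for all real values of x and y for which both sides are defined.
The correct expansion is cos(x+y) = cos(x)cos(y) - sin(x)sin(y); cosine is not additive.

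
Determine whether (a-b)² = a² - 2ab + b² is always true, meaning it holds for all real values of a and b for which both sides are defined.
Yes, this is an identity.

Claim: (a-b)² = a² - 2ab + b².
Reasoning: Expand: (a-b)² = (a-b)(a-b) = a·a - a·b - b·a + b·b = a² - 2ab + b².
So the two sides agree for all real values of a and b for which both sides are defined.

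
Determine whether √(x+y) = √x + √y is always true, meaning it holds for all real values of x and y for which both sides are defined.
No, this is NOT an identity.

Claim: √(x+y) = √x + √y.
Test a specific point where both sides are defined: x = 4, y = 1.
LHS = √(x+y) ≈ 2.2361
RHS = √x + √y ≈ 3.0000
Since 2.2361 ≠ 3.0000, the equation fails at this point, so it cannot hold for all real values of x and y for which both sides are defined.
Squaring the right side gives x + 2√(xy) + y, not x + y.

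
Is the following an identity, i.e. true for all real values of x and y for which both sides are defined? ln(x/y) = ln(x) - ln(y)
Claim: ln(x/y) = ln(x) - ln(y).
Reasoning: Both sides are simultaneously defined only when x, y > 0. Write x = e^p, y = e^q. Then x/y = e^(p-q), so ln(x/y) = p - q = ln(x) - ln(y).
So the two sides agree for all real values of x and y for which both sides are defined.

Conclusion: Yes, this is an identity.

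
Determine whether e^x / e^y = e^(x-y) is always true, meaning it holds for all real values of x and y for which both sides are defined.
Yes, this is an identity.

Claim: e^x / e^y = e^(x-y).
Reasoning: 1/e^y = e^(-y), so e^x / e^y = e^x · e^(-y) = e^(x + (-y)) = e^(x-y) by the product rule for exponents.
So the two sides agree for all real values of x and y for which both sides are defined.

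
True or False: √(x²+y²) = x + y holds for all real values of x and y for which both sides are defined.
Claim: √(x²+y²) = x + y.
Test a specific point where both sides are defined: x = 1/2, y = 3/2.
LHS = √(x²+y²) ≈ 1.5811
RHS = x + y ≈ 2.0000
Since 1.5811 ≠ 2.0000, the equation fails at this point, so it cannot hold for all real values of x and y for which both sides are defined.
(x+y)² = x² + 2xy + y², not x² + y², so the square root does not split this way.

Conclusion: False.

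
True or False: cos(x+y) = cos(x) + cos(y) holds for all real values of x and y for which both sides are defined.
False.

Claim: cos(x+y) = cos(x) + cos(y).
Test a specific point where both sides are defined: x = π/2, y = π.
LHS = cos(x+y) ≈ 0.0000
RHS = cos(x) + cos(y) ≈ -1.0000
Since 0.0000 ≠ -1.0000, the equation fails at this point, so it cannot hold for all real values of x and y for which both sides are defined.
The correct expansion is cos(x+y) = cos(x)cos(y) - sin(x)sin(y); cosine is not additive.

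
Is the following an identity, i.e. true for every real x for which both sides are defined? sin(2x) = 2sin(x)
No, this is NOT an identity.

Claim: sin(2x) = 2sin(x).
Test a specific point where both sides are defined: x = 3π/4.
LHS = sin(2x) ≈ -1.0000
RHS = 2sin(x) ≈ 1.4142
Since -1.0000 ≠ 1.4142, the equation fails at this point, so it cannot hold for every real x for which both sides are defined.
The correct double-angle formula is sin(2x) = 2sin(x)cos(x).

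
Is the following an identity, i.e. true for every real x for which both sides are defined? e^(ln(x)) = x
Yes, this is an identity.

Claim: e^(ln(x)) = x.
Reasoning: For x > 0, ln(x) is by definition the exponent p such that e^p = x. Raising e to that exponent therefore returns x: e^(ln x) = x.
So the two sides agree for every real x for which both sides are defined.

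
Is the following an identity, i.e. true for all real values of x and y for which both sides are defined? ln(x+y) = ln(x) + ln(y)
No, this is NOT an identity.

Claim: ln(x+y) = ln(x) + ln(y).
Test a specific point where both sides are defined: x = 2, y = 1.
LHS = ln(x+y) ≈ 1.0986
RHS = ln(x) + ln(y) ≈ 0.6931
Since 1.0986 ≠ 0.6931, the equation fails at this point, so it cannot hold for all real values of x and y for which both sides are defined.
ln(x) + ln(y) = ln(xy), not ln(x+y).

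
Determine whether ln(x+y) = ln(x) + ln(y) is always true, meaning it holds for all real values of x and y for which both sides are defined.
Claim: ln(x+y) = ln(x) + ln(y).
Test a specific point where both sides are defined: x = 3/2, y = 5.
LHS = ln(x+y) ≈ 1.8718
RHS = ln(x) + ln(y) ≈ 2.0149
Since 1.8718 ≠ 2.0149, the equation fails at this point, so it cannot hold for all real values of x and y for which both sides are defined.
ln(x) + ln(y) = ln(xy), not ln(x+y).

Conclusion: No, this is NOT an identity.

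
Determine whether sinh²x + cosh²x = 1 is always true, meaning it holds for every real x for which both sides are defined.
Claim: sinh²x + cosh²x = 1.
Test a specific point where both sides are defined: x = 1.
LHS = sinh²x + cosh²x ≈ 3.7622
RHS = 1 ≈ 1.0000
Since 3.7622 ≠ 1.0000, the equation fails at this point, so it cannot hold for every real x for which both sides are defined.
The correct hyperbolic identity is cosh²x - sinh²x = 1 (a difference); the sum sinh²x + cosh²x equals cosh(2x).

Conclusion: No, this is NOT an identity.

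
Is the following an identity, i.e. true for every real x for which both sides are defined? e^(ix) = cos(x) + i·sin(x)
Yes, this is an identity.

Claim: e^(ix) = cos(x) + i·sin(x).
Reasoning: Euler's formula. Expand e^(ix) = Σ (ix)^k / k!. Since i² = -1, the even-k terms are Σ (-1)^m x^(2m)/(2m)! = cos(x) and the odd-k terms are i · Σ (-1)^m x^(2m+1)/(2m+1)! = i·sin(x).
So the two sides agree for every real x for which both sides are defined.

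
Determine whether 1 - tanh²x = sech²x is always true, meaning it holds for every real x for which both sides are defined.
Yes, this is an identity.

Claim: 1 - tanh²x = sech²x.
Reasoning: Divide cosh²x - sinh²x = 1 through by cosh²x (never zero): 1 - tanh²x = 1/cosh²x = sech²x.
So the two sides agree for every real x for which both sides are defined.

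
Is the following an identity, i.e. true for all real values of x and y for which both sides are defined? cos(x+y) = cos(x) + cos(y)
No, this is NOT an identity.

Claim: cos(x+y) = cos(x) + cos(y).
Test a specific point where both sides are defined: x = 3π/4, y = -π/3.
LHS = cos(x+y) ≈ 0.2588
RHS = cos(x) + cos(y) ≈ -0.2071
Since 0.2588 ≠ -0.2071, the equation fails at this point, so it cannot hold for all real values of x and y for which both sides are defined.
The correct expansion is cos(x+y) = cos(x)cos(y) - sin(x)sin(y); cosine is not additive.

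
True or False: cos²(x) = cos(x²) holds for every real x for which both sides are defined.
False.

Claim: cos²(x) = cos(x²).
Test a specific point where both sides are defined: x = -π/4.
LHS = cos²(x) ≈ 0.5000
RHS = cos(x²) ≈ 0.8157
Since 0.5000 ≠ 0.8157, the equation fails at this point, so it cannot hold for every real x for which both sides are defined.
cos²(x) means (cos x)², squaring the output; cos(x²) squares the input. These are different functions.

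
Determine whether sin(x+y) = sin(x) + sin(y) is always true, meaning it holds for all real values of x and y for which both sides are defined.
Claim: sin(x+y) = sin(x) + sin(y).
Test a specific point where both sides are defined: x = π/2, y = π/6.
LHS = sin(x+y) ≈ 0.8660
RHS = sin(x) + sin(y) ≈ 1.5000
Since 0.8660 ≠ 1.5000, the equation fails at this point, so it cannot hold for all real values of x and y for which both sides are defined.
The correct expansion is sin(x+y) = sin(x)cos(y) + cos(x)sin(y); sine is not additive.

Conclusion: No, this is NOT an identity.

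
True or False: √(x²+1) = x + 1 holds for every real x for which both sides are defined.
Claim: √(x²+1) = x + 1.
Test a specific point where both sides are defined: x = -3.
LHS = √(x²+1) ≈ 3.1623
RHS = x + 1 ≈ -2.0000
Since 3.1623 ≠ -2.0000, the equation fails at this point, so it cannot hold for every real x for which both sides are defined.
(x+1)² = x² + 2x + 1 ≠ x² + 1 unless x = 0.

Conclusion: False.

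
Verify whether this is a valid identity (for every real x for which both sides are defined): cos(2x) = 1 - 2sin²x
Claim: cos(2x) = 1 - 2sin²x.
Reasoning: cos(2x) = cos²x - sin²x. Replace cos²x by 1 - sin²x: (1 - sin²x) - sin²x = 1 - 2sin²x.
So the two sides agree for every real x for which both sides are defined.

Conclusion: Yes, this is an identity.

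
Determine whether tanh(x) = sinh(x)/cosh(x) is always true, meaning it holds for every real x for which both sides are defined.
Claim: tanh(x) = sinh(x)/cosh(x).
Reasoning: tanh(x) is defined as sinh(x)/cosh(x) = (e^x - e^-x)/(e^x + e^-x); cosh(x) ≥ 1 is never zero, so this holds for every real x.
So the two sides agree for every real x for which both sides are defined.

Conclusion: Yes, this is an identity.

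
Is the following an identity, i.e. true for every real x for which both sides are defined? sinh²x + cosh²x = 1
Claim: sinh²x + cosh²x = 1.
Test a specific point where both sides are defined: x = -1.
LHS = sinh²x + cosh²x ≈ 3.7622
RHS = 1 ≈ 1.0000
Since 3.7622 ≠ 1.0000, the equation fails at this point, so it cannot hold for every real x for which both sides are defined.
The correct hyperbolic identity is cosh²x - sinh²x = 1 (a difference); the sum sinh²x + cosh²x equals cosh(2x).

Conclusion: No, this is NOT an identity.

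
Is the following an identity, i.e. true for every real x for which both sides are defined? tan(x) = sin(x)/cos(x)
Yes, this is an identity.

Claim: tan(x) = sin(x)/cos(x).
Reasoning: For an angle x whose terminal point on the unit circle is (cos x, sin x), tan(x) is defined as the ratio (second coordinate)/(first coordinate) = sin(x)/cos(x), wherever cos(x) ≠ 0.
So the two sides agree for every real x for which both sides are defined.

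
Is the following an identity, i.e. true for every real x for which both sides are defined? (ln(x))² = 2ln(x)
No, this is NOT an identity.

Claim: (ln(x))² = 2ln(x).
Test a specific point where both sides are defined: x = 2.
LHS = (ln(x))² ≈ 0.4805
RHS = 2ln(x) ≈ 1.3863
Since 0.4805 ≠ 1.3863, the equation fails at this point, so it cannot hold for every real x for which both sides are defined.
2ln(x) equals ln(x²), which is not the same as (ln x)².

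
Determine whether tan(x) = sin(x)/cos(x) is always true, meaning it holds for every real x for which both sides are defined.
Yes, this is an identity.

Claim: tan(x) = sin(x)/cos(x).
Reasoning: For an angle x whose terminal point on the unit circle is (cos x, sin x), tan(x) is defined as the ratio (second coordinate)/(first coordinate) = sin(x)/cos(x), wherever cos(x) ≠ 0.
So the two sides agree for every real x for which both sides are defined.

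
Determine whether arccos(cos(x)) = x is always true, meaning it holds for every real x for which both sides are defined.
No, this is NOT an identity.

Claim: arccos(cos(x)) = x.
Test a specific point where both sides are defined: x = -π/4.
LHS = arccos(cos(x)) ≈ 0.7854
RHS = x ≈ -0.7854
Since 0.7854 ≠ -0.7854, the equation fails at this point, so it cannot hold for every real x for which both sides are defined.
arccos only returns values in [0, π], so arccos(cos(x)) = x holds only for x in that interval, not for all real x.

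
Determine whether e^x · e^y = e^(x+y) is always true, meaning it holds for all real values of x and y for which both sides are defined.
Claim: e^x · e^y = e^(x+y).
Reasoning: This is the law of exponents for a common base: multiplying powers adds exponents. E.g. from the series, (Σ x^j/j!)(Σ y^k/k!) = Σ_m (Σ_{j+k=m} x^j y^k/(j!k!)) = Σ_m (x+y)^m/m! by the binomial theorem.
So the two sides agree for all real values of x and y for which both sides are defined.

Conclusion: Yes, this is an identity.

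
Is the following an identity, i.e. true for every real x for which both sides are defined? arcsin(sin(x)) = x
No, this is NOT an identity.

Claim: arcsin(sin(x)) = x.
Test a specific point where both sides are defined: x = 3π/4.
LHS = arcsin(sin(x)) ≈ 0.7854
RHS = x ≈ 2.3562
Since 0.7854 ≠ 2.3562, the equation fails at this point, so it cannot hold for every real x for which both sides are defined.
arcsin only returns values in [-π/2, π/2], so arcsin(sin(x)) = x holds only for x in that interval, not for all real x.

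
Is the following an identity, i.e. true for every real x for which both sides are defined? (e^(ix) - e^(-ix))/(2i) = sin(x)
Claim: (e^(ix) - e^(-ix))/(2i) = sin(x).
Reasoning: By Euler's formula e^(ix) = cos(x) + i·sin(x) and e^(-ix) = cos(x) - i·sin(x). Subtracting cancels the cosine terms: e^(ix) - e^(-ix) = 2i·sin(x); divide by 2i.
So the two sides agree for every real x for which both sides are defined.

Conclusion: Yes, this is an identity.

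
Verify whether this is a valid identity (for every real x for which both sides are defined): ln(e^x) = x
Claim: ln(e^x) = x.
Reasoning: ln is the inverse of the exponential: ln(e^x) asks for the exponent p with e^p = e^x, and since e^p is one-to-one that exponent is p = x.
So the two sides agree for every real x for which both sides are defined.

Conclusion: Yes, this is an identity.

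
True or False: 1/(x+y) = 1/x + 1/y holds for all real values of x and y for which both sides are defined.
Claim: 1/(x+y) = 1/x + 1/y.
Test a specific point where both sides are defined: x = 3/2, y = 3/2.
LHS = 1/(x+y) ≈ 0.3333
RHS = 1/x + 1/y ≈ 1.3333
Since 0.3333 ≠ 1.3333, the equation fails at this point, so it cannot hold for all real values of x and y for which both sides are defined.
1/x + 1/y = (x+y)/(xy), which is not 1/(x+y).

Conclusion: False.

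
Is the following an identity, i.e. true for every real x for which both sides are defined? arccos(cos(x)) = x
Claim: arccos(cos(x)) = x.
Test a specific point where both sides are defined: x = -π/4.
LHS = arccos(cos(x)) ≈ 0.7854
RHS = x ≈ -0.7854
Since 0.7854 ≠ -0.7854, the equation fails at this point, so it cannot hold for every real x for which both sides are defined.
arccos only returns values in [0, π], so arccos(cos(x)) = x holds only for x in that interval, not for all real x.

Conclusion: No, this is NOT an identity.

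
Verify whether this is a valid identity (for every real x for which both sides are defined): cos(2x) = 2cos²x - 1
Yes, this is an identity.

Claim: cos(2x) = 2cos²x - 1.
Reasoning: cos(2x) = cos²x - sin²x. Replace sin²x by 1 - cos²x: cos²x - (1 - cos²x) = 2cos²x - 1.
So the two sides agree for every real x for which both sides are defined.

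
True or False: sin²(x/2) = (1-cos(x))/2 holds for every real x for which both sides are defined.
Claim: sin²(x/2) = (1-cos(x))/2.
Reasoning: Use cos(2θ) = 1 - 2sin²θ with θ = x/2: cos(x) = 1 - 2sin²(x/2). Solving for sin²(x/2) gives (1 - cos(x))/2.
So the two sides agree for every real x for which both sides are defined.

Conclusion: True.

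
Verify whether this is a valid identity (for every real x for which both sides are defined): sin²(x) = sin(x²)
No, this is NOT an identity.

Claim: sin²(x) = sin(x²).
Test a specific point where both sides are defined: x = π/3.
LHS = sin²(x) ≈ 0.7500
RHS = sin(x²) ≈ 0.8897
Since 0.7500 ≠ 0.8897, the equation fails at this point, so it cannot hold for every real x for which both sides are defined.
sin²(x) means (sin x)², squaring the output; sin(x²) squares the input. These are different functions.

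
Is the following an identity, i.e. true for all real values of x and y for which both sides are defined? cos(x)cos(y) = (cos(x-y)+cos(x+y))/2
Yes, this is an identity.

Claim: cos(x)cos(y) = (cos(x-y)+cos(x+y))/2.
Reasoning: cos(x-y) = cos(x)cos(y) + sin(x)sin(y) and cos(x+y) = cos(x)cos(y) - sin(x)sin(y). Adding, cos(x-y) + cos(x+y) = 2cos(x)cos(y); divide by 2.
So the two sides agree for all real values of x and y for which both sides are defined.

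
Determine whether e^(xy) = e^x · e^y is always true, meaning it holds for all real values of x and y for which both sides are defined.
Claim: e^(xy) = e^x · e^y.
Test a specific point where both sides are defined: x = 1, y = 3/2.
LHS = e^(xy) ≈ 4.4817
RHS = e^x · e^y ≈ 12.1825
Since 4.4817 ≠ 12.1825, the equation fails at this point, so it cannot hold for all real values of x and y for which both sides are defined.
e^x · e^y = e^(x+y), not e^(xy).

Conclusion: No, this is NOT an identity.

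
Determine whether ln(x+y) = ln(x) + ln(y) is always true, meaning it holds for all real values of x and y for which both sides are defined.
Claim: ln(x+y) = ln(x) + ln(y).
Test a specific point where both sides are defined: x = 1, y = 3/2.
LHS = ln(x+y) ≈ 0.9163
RHS = ln(x) + ln(y) ≈ 0.4055
Since 0.9163 ≠ 0.4055, the equation fails at this point, so it cannot hold for all real values of x and y for which both sides are defined.
ln(x) + ln(y) = ln(xy), not ln(x+y).

Conclusion: No, this is NOT an identity.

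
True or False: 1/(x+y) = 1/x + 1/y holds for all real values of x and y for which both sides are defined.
Claim: 1/(x+y) = 1/x + 1/y.
Test a specific point where both sides are defined: x = 1, y = -3.
LHS = 1/(x+y) ≈ -0.5000
RHS = 1/x + 1/y ≈ 0.6667
Since -0.5000 ≠ 0.6667, the equation fails at this point, so it cannot hold for all real values of x and y for which both sides are defined.
1/x + 1/y = (x+y)/(xy), which is not 1/(x+y).

Conclusion: False.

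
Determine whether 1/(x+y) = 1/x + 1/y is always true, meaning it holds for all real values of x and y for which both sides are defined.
Claim: 1/(x+y) = 1/x + 1/y.
Test a specific point where both sides are defined: x = 5, y = 1.
LHS = 1/(x+y) ≈ 0.1667
RHS = 1/x + 1/y ≈ 1.2000
Since 0.1667 ≠ 1.2000, the equation fails at this point, so it cannot hold for all real values of x and y for which both sides are defined.
1/x + 1/y = (x+y)/(xy), which is not 1/(x+y).

Conclusion: No, this is NOT an identity.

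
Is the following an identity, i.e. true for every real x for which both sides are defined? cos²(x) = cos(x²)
Claim: cos²(x) = cos(x²).
Test a specific point where both sides are defined: x = -π/2.
LHS = cos²(x) ≈ 0.0000
RHS = cos(x²) ≈ -0.7812
Since 0.0000 ≠ -0.7812, the equation fails at this point, so it cannot hold for every real x for which both sides are defined.
cos²(x) means (cos x)², squaring the output; cos(x²) squares the input. These are different functions.

Conclusion: No, this is NOT an identity.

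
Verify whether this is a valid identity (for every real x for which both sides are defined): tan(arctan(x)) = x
Claim: tan(arctan(x)) = x.
Reasoning: For every real x, arctan(x) is by definition the angle in (-π/2, π/2) whose tangent equals x. Taking the tangent of that angle returns x.
So the two sides agree for every real x for which both sides are defined.

Conclusion: Yes, this is an identity.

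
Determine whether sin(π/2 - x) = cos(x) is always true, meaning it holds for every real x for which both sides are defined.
Claim: sin(π/2 - x) = cos(x).
Reasoning: Use sin(u - v) = sin(u)cos(v) - cos(u)sin(v) with u = π/2, v = x: sin(π/2)cos(x) - cos(π/2)sin(x) = 1·cos(x) - 0·sin(x) = cos(x).
So the two sides agree for every real x for which both sides are defined.

Conclusion: Yes, this is an identity.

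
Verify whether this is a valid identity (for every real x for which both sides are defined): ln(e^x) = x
Claim: ln(e^x) = x.
Reasoning: ln is the inverse of the exponential: ln(e^x) asks for the exponent p with e^p = e^x, and since e^p is one-to-one that exponent is p = x.
So the two sides agree for every real x for which both sides are defined.

Conclusion: Yes, this is an identity.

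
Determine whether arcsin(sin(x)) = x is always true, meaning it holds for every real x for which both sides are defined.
No, this is NOT an identity.

Claim: arcsin(sin(x)) = x.
Test a specific point where both sides are defined: x = 3π/4.
LHS = arcsin(sin(x)) ≈ 0.7854
RHS = x ≈ 2.3562
Since 0.7854 ≠ 2.3562, the equation fails at this point, so it cannot hold for every real x for which both sides are defined.
arcsin only returns values in [-π/2, π/2], so arcsin(sin(x)) = x holds only for x in that interval, not for all real x.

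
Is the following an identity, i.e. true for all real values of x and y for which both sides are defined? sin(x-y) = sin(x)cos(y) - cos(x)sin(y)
Yes, this is an identity.

Claim: sin(x-y) = sin(x)cos(y) - cos(x)sin(y).
Reasoning: Replace y by -y in sin(x+y) = sin(x)cos(y) + cos(x)sin(y) and use cos(-y) = cos(y), sin(-y) = -sin(y): sin(x-y) = sin(x)cos(y) - cos(x)sin(y).
So the two sides agree for all real values of x and y for which both sides are defined.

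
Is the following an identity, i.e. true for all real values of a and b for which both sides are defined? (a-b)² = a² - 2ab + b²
Claim: (a-b)² = a² - 2ab + b².
Reasoning: Expand: (a-b)² = (a-b)(a-b) = a·a - a·b - b·a + b·b = a² - 2ab + b².
So the two sides agree for all real values of a and b for which both sides are defined.

Conclusion: Yes, this is an identity.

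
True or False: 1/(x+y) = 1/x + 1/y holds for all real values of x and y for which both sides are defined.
False.

Claim: 1/(x+y) = 1/x + 1/y.
Test a specific point where both sides are defined: x = 5, y = 3/2.
LHS = 1/(x+y) ≈ 0.1538
RHS = 1/x + 1/y ≈ 0.8667
Since 0.1538 ≠ 0.8667, the equation fails at this point, so it cannot hold for all real values of x and y for which both sides are defined.
1/x + 1/y = (x+y)/(xy), which is not 1/(x+y).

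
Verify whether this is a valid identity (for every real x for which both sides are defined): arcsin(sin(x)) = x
Claim: arcsin(sin(x)) = x.
Test a specific point where both sides are defined: x = 2π/3.
LHS = arcsin(sin(x)) ≈ 1.0472
RHS = x ≈ 2.0944
Since 1.0472 ≠ 2.0944, the equation fails at this point, so it cannot hold for every real x for which both sides are defined.
arcsin only returns values in [-π/2, π/2], so arcsin(sin(x)) = x holds only for x in that interval, not for all real x.

Conclusion: No, this is NOT an identity.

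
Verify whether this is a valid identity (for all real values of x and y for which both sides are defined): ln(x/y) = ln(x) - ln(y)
Claim: ln(x/y) = ln(x) - ln(y).
Reasoning: Both sides are simultaneously defined only when x, y > 0. Write x = e^p, y = e^q. Then x/y = e^(p-q), so ln(x/y) = p - q = ln(x) - ln(y).
So the two sides agree for all real values of x and y for which both sides are defined.

Conclusion: Yes, this is an identity.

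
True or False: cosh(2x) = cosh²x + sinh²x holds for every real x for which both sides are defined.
True.

Claim: cosh(2x) = cosh²x + sinh²x.
Reasoning: cosh²x = (e^(2x) + 2 + e^(-2x))/4 and sinh²x = (e^(2x) - 2 + e^(-2x))/4. Adding gives (2e^(2x) + 2e^(-2x))/4 = (e^(2x) + e^(-2x))/2 = cosh(2x).
So the two sides agree for every real x for which both sides are defined.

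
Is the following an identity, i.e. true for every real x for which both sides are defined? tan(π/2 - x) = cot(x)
Yes, this is an identity.

Claim: tan(π/2 - x) = cot(x).
Reasoning: tan(π/2 - x) = sin(π/2 - x)/cos(π/2 - x) = cos(x)/sin(x) = cot(x), using the cofunction identities sin(π/2 - x) = cos(x) and cos(π/2 - x) = sin(x).
So the two sides agree for every real x for which both sides are defined.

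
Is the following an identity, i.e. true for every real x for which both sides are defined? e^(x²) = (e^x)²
Claim: e^(x²) = (e^x)².
Test a specific point where both sides are defined: x = 1.
LHS = e^(x²) ≈ 2.7183
RHS = (e^x)² ≈ 7.3891
Since 2.7183 ≠ 7.3891, the equation fails at this point, so it cannot hold for every real x for which both sides are defined.
(e^x)² = e^(2x), and 2x ≠ x² in general.

Conclusion: No, this is NOT an identity.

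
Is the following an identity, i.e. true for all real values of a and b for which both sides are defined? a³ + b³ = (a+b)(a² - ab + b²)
Yes, this is an identity.

Claim: a³ + b³ = (a+b)(a² - ab + b²).
Reasoning: Expand the right side: (a+b)(a² - ab + b²) = a³ - a²b + ab² + a²b - ab² + b³ = a³ + b³ (the middle terms cancel in pairs).
So the two sides agree for all real values of a and b for which both sides are defined.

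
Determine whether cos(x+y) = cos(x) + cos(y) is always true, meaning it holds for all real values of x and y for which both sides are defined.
Claim: cos(x+y) = cos(x) + cos(y).
Test a specific point where both sides are defined: x = π/4, y = π/6.
LHS = cos(x+y) ≈ 0.2588
RHS = cos(x) + cos(y) ≈ 1.5731
Since 0.2588 ≠ 1.5731, the equation fails at this point, so it cannot hold for all real values of x and y for which both sides are defined.
The correct expansion is cos(x+y) = cos(x)cos(y) - sin(x)sin(y); cosine is not additive.

Conclusion: No, this is NOT an identity.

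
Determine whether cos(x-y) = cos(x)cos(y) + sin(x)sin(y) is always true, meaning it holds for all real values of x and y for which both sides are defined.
Yes, this is an identity.

Claim: cos(x-y) = cos(x)cos(y) + sin(x)sin(y).
Reasoning: Replace y by -y in cos(x+y) = cos(x)cos(y) - sin(x)sin(y) and use cos(-y) = cos(y), sin(-y) = -sin(y): cos(x-y) = cos(x)cos(y) + sin(x)sin(y).
So the two sides agree for all real values of x and y for which both sides are defined.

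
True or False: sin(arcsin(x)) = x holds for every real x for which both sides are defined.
True.

Claim: sin(arcsin(x)) = x.
Reasoning: For -1 ≤ x ≤ 1 (where arcsin is defined), arcsin(x) is by definition an angle whose sine equals x. Taking the sine of that angle returns x. (Note the other order, arcsin(sin x) = x, is NOT an identity.)
So the two sides agree for every real x for which both sides are defined.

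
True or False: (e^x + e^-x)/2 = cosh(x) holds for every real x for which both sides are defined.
True.

Claim: (e^x + e^-x)/2 = cosh(x).
Reasoning: This is exactly the definition of the hyperbolic cosine: cosh(x) := (e^x + e^-x)/2.
So the two sides agree for every real x for which both sides are defined.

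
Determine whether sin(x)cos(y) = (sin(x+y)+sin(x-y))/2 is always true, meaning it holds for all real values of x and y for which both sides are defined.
Yes, this is an identity.

Claim: sin(x)cos(y) = (sin(x+y)+sin(x-y))/2.
Reasoning: sin(x+y) = sin(x)cos(y) + cos(x)sin(y) and sin(x-y) = sin(x)cos(y) - cos(x)sin(y). Adding, sin(x+y) + sin(x-y) = 2sin(x)cos(y); divide by 2.
So the two sides agree for all real values of x and y for which both sides are defined.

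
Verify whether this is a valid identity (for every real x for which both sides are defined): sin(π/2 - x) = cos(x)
Yes, this is an identity.

Claim: sin(π/2 - x) = cos(x).
Reasoning: Use sin(u - v) = sin(u)cos(v) - cos(u)sin(v) with u = π/2, v = x: sin(π/2)cos(x) - cos(π/2)sin(x) = 1·cos(x) - 0·sin(x) = cos(x).
So the two sides agree for every real x for which both sides are defined.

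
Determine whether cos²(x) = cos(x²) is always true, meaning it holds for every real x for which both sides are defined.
Claim: cos²(x) = cos(x²).
Test a specific point where both sides are defined: x = -π/6.
LHS = cos²(x) ≈ 0.7500
RHS = cos(x²) ≈ 0.9627
Since 0.7500 ≠ 0.9627, the equation fails at this point, so it cannot hold for every real x for which both sides are defined.
cos²(x) means (cos x)², squaring the output; cos(x²) squares the input. These are different functions.

Conclusion: No, this is NOT an identity.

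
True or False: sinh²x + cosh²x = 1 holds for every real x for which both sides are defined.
Claim: sinh²x + cosh²x = 1.
Test a specific point where both sides are defined: x = -3.
LHS = sinh²x + cosh²x ≈ 201.7156
RHS = 1 ≈ 1.0000
Since 201.7156 ≠ 1.0000, the equation fails at this point, so it cannot hold for every real x for which both sides are defined.
The correct hyperbolic identity is cosh²x - sinh²x = 1 (a difference); the sum sinh²x + cosh²x equals cosh(2x).

Conclusion: False.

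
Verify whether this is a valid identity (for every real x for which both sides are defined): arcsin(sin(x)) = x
Claim: arcsin(sin(x)) = x.
Test a specific point where both sides are defined: x = π.
LHS = arcsin(sin(x)) ≈ 0.0000
RHS = x ≈ 3.1416
Since 0.0000 ≠ 3.1416, the equation fails at this point, so it cannot hold for every real x for which both sides are defined.
arcsin only returns values in [-π/2, π/2], so arcsin(sin(x)) = x holds only for x in that interval, not for all real x.

Conclusion: No, this is NOT an identity.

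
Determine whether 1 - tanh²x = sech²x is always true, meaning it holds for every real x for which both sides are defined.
Claim: 1 - tanh²x = sech²x.
Reasoning: Divide cosh²x - sinh²x = 1 through by cosh²x (never zero): 1 - tanh²x = 1/cosh²x = sech²x.
So the two sides agree for every real x for which both sides are defined.

Conclusion: Yes, this is an identity.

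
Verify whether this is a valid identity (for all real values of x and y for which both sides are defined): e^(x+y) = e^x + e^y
No, this is NOT an identity.

Claim: e^(x+y) = e^x + e^y.
Test a specific point where both sides are defined: x = 1/2, y = 4.
LHS = e^(x+y) ≈ 90.0171
RHS = e^x + e^y ≈ 56.2469
Since 90.0171 ≠ 56.2469, the equation fails at this point, so it cannot hold for all real values of x and y for which both sides are defined.
The correct rule is e^(x+y) = e^x · e^y (a product, not a sum).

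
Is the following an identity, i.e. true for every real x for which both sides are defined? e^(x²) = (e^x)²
No, this is NOT an identity.

Claim: e^(x²) = (e^x)².
Test a specific point where both sides are defined: x = 1/2.
LHS = e^(x²) ≈ 1.2840
RHS = (e^x)² ≈ 2.7183
Since 1.2840 ≠ 2.7183, the equation fails at this point, so it cannot hold for every real x for which both sides are defined.
(e^x)² = e^(2x), and 2x ≠ x² in general.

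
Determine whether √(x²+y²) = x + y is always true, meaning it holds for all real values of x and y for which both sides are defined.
Claim: √(x²+y²) = x + y.
Test a specific point where both sides are defined: x = 3/2, y = 1/2.
LHS = √(x²+y²) ≈ 1.5811
RHS = x + y ≈ 2.0000
Since 1.5811 ≠ 2.0000, the equation fails at this point, so it cannot hold for all real values of x and y for which both sides are defined.
(x+y)² = x² + 2xy + y², not x² + y², so the square root does not split this way.

Conclusion: No, this is NOT an identity.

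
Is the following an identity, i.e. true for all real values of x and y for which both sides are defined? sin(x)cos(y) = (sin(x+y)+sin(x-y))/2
Claim: sin(x)cos(y) = (sin(x+y)+sin(x-y))/2.
Reasoning: sin(x+y) = sin(x)cos(y) + cos(x)sin(y) and sin(x-y) = sin(x)cos(y) - cos(x)sin(y). Adding, sin(x+y) + sin(x-y) = 2sin(x)cos(y); divide by 2.
So the two sides agree for all real values of x and y for which both sides are defined.

Conclusion: Yes, this is an identity.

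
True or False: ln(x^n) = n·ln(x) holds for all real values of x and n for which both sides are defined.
Claim: ln(x^n) = n·ln(x).
Reasoning: The right side requires x > 0. For x > 0, x^n = (e^(ln x))^n = e^(n·ln x), so taking ln of both sides gives ln(x^n) = n·ln(x).
So the two sides agree for all real values of x and n for which both sides are defined.

Conclusion: True.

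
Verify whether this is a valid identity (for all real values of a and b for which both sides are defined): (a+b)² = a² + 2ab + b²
Yes, this is an identity.

Claim: (a+b)² = a² + 2ab + b².
Reasoning: Expand: (a+b)² = (a+b)(a+b) = a·a + a·b + b·a + b·b = a² + 2ab + b².
So the two sides agree for all real values of a and b for which both sides are defined.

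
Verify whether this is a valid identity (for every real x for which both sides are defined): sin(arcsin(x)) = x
Claim: sin(arcsin(x)) = x.
Reasoning: For -1 ≤ x ≤ 1 (where arcsin is defined), arcsin(x) is by definition an angle whose sine equals x. Taking the sine of that angle returns x. (Note the other order, arcsin(sin x) = x, is NOT an identity.)
So the two sides agree for every real x for which both sides are defined.

Conclusion: Yes, this is an identity.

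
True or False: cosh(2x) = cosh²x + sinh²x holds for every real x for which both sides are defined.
Claim: cosh(2x) = cosh²x + sinh²x.
Reasoning: cosh²x = (e^(2x) + 2 + e^(-2x))/4 and sinh²x = (e^(2x) - 2 + e^(-2x))/4. Adding gives (2e^(2x) + 2e^(-2x))/4 = (e^(2x) + e^(-2x))/2 = cosh(2x).
So the two sides agree for every real x for which both sides are defined.

Conclusion: True.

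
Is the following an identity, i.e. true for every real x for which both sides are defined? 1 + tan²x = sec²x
Claim: 1 + tan²x = sec²x.
Reasoning: Start from sin²x + cos²x = 1 and divide every term by cos²x (allowed wherever tan x and sec x are defined): tan²x + 1 = 1/cos²x = sec²x.
So the two sides agree for every real x for which both sides are defined.

Conclusion: Yes, this is an identity.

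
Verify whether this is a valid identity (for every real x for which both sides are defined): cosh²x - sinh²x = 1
Yes, this is an identity.

Claim: cosh²x - sinh²x = 1.
Reasoning: With cosh(x) = (e^x + e^-x)/2 and sinh(x) = (e^x - e^-x)/2: cosh²x = (e^(2x) + 2 + e^(-2x))/4 and sinh²x = (e^(2x) - 2 + e^(-2x))/4. Subtracting leaves 4/4 = 1.
So the two sides agree for every real x for which both sides are defined.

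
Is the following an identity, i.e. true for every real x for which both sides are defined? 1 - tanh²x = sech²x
Yes, this is an identity.

Claim: 1 - tanh²x = sech²x.
Reasoning: Divide cosh²x - sinh²x = 1 through by cosh²x (never zero): 1 - tanh²x = 1/cosh²x = sech²x.
So the two sides agree for every real x for which both sides are defined.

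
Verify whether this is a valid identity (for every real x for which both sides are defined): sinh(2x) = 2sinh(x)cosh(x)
Yes, this is an identity.

Claim: sinh(2x) = 2sinh(x)cosh(x).
Reasoning: 2sinh(x)cosh(x) = 2 · (e^x - e^-x)/2 · (e^x + e^-x)/2 = (e^(2x) - e^(-2x))/2 = sinh(2x).
So the two sides agree for every real x for which both sides are defined.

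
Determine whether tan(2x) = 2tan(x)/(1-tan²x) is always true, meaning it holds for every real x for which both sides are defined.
Claim: tan(2x) = 2tan(x)/(1-tan²x).
Reasoning: tan(2x) = sin(2x)/cos(2x) = 2sin(x)cos(x) / (cos²x - sin²x). Divide numerator and denominator by cos²x: 2tan(x) / (1 - tan²x).
So the two sides agree for every real x for which both sides are defined.

Conclusion: Yes, this is an identity.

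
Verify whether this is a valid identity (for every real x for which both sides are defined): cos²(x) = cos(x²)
No, this is NOT an identity.

Claim: cos²(x) = cos(x²).
Test a specific point where both sides are defined: x = -π/2.
LHS = cos²(x) ≈ 0.0000
RHS = cos(x²) ≈ -0.7812
Since 0.0000 ≠ -0.7812, the equation fails at this point, so it cannot hold for every real x for which both sides are defined.
cos²(x) means (cos x)², squaring the output; cos(x²) squares the input. These are different functions.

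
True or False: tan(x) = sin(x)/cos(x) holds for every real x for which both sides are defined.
Claim: tan(x) = sin(x)/cos(x).
Reasoning: For an angle x whose terminal point on the unit circle is (cos x, sin x), tan(x) is defined as the ratio (second coordinate)/(first coordinate) = sin(x)/cos(x), wherever cos(x) ≠ 0.
So the two sides agree for every real x for which both sides are defined.

Conclusion: True.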